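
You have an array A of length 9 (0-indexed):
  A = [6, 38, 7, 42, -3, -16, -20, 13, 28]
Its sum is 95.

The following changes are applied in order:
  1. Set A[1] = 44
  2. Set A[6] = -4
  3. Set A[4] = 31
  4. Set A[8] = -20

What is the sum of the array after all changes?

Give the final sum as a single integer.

Initial sum: 95
Change 1: A[1] 38 -> 44, delta = 6, sum = 101
Change 2: A[6] -20 -> -4, delta = 16, sum = 117
Change 3: A[4] -3 -> 31, delta = 34, sum = 151
Change 4: A[8] 28 -> -20, delta = -48, sum = 103

Answer: 103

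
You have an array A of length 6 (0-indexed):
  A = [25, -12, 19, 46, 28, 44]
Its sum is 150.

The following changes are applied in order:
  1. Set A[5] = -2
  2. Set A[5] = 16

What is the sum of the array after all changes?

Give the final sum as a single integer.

Initial sum: 150
Change 1: A[5] 44 -> -2, delta = -46, sum = 104
Change 2: A[5] -2 -> 16, delta = 18, sum = 122

Answer: 122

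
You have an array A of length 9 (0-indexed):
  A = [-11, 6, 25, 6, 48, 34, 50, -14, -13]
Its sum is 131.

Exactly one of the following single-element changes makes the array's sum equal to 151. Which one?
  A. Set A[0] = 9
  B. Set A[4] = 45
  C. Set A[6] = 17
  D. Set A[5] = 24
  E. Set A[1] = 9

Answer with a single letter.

Answer: A

Derivation:
Option A: A[0] -11->9, delta=20, new_sum=131+(20)=151 <-- matches target
Option B: A[4] 48->45, delta=-3, new_sum=131+(-3)=128
Option C: A[6] 50->17, delta=-33, new_sum=131+(-33)=98
Option D: A[5] 34->24, delta=-10, new_sum=131+(-10)=121
Option E: A[1] 6->9, delta=3, new_sum=131+(3)=134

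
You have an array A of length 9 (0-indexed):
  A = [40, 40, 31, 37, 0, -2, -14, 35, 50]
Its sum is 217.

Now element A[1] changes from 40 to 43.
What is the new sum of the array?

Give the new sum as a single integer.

Answer: 220

Derivation:
Old value at index 1: 40
New value at index 1: 43
Delta = 43 - 40 = 3
New sum = old_sum + delta = 217 + (3) = 220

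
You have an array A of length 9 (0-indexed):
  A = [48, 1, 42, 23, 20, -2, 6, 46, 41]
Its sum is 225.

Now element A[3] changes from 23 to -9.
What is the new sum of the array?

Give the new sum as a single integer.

Old value at index 3: 23
New value at index 3: -9
Delta = -9 - 23 = -32
New sum = old_sum + delta = 225 + (-32) = 193

Answer: 193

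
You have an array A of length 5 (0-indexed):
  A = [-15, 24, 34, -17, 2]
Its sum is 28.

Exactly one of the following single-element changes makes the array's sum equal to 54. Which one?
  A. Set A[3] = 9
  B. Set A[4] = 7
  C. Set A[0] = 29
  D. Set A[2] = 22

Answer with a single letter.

Option A: A[3] -17->9, delta=26, new_sum=28+(26)=54 <-- matches target
Option B: A[4] 2->7, delta=5, new_sum=28+(5)=33
Option C: A[0] -15->29, delta=44, new_sum=28+(44)=72
Option D: A[2] 34->22, delta=-12, new_sum=28+(-12)=16

Answer: A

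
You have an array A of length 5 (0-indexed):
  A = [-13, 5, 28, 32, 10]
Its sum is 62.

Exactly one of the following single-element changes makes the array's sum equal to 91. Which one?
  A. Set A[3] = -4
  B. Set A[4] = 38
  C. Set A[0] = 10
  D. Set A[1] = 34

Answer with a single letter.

Option A: A[3] 32->-4, delta=-36, new_sum=62+(-36)=26
Option B: A[4] 10->38, delta=28, new_sum=62+(28)=90
Option C: A[0] -13->10, delta=23, new_sum=62+(23)=85
Option D: A[1] 5->34, delta=29, new_sum=62+(29)=91 <-- matches target

Answer: D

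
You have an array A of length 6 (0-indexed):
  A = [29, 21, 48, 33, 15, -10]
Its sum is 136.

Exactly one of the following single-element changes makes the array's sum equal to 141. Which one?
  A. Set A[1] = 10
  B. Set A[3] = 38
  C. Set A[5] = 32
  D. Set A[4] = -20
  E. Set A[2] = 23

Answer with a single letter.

Answer: B

Derivation:
Option A: A[1] 21->10, delta=-11, new_sum=136+(-11)=125
Option B: A[3] 33->38, delta=5, new_sum=136+(5)=141 <-- matches target
Option C: A[5] -10->32, delta=42, new_sum=136+(42)=178
Option D: A[4] 15->-20, delta=-35, new_sum=136+(-35)=101
Option E: A[2] 48->23, delta=-25, new_sum=136+(-25)=111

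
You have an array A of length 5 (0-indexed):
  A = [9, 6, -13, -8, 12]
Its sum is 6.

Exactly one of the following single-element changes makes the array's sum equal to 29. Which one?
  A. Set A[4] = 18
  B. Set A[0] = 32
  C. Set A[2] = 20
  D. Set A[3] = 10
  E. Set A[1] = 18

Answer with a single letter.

Answer: B

Derivation:
Option A: A[4] 12->18, delta=6, new_sum=6+(6)=12
Option B: A[0] 9->32, delta=23, new_sum=6+(23)=29 <-- matches target
Option C: A[2] -13->20, delta=33, new_sum=6+(33)=39
Option D: A[3] -8->10, delta=18, new_sum=6+(18)=24
Option E: A[1] 6->18, delta=12, new_sum=6+(12)=18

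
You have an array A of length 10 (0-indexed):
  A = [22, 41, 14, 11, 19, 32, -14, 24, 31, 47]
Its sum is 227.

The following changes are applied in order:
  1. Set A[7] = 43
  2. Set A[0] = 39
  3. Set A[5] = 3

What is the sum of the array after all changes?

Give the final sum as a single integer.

Initial sum: 227
Change 1: A[7] 24 -> 43, delta = 19, sum = 246
Change 2: A[0] 22 -> 39, delta = 17, sum = 263
Change 3: A[5] 32 -> 3, delta = -29, sum = 234

Answer: 234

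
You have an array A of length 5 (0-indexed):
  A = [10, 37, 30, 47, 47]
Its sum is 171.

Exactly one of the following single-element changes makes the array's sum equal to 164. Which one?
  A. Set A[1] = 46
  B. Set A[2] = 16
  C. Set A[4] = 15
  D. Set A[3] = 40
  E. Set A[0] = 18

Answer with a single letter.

Answer: D

Derivation:
Option A: A[1] 37->46, delta=9, new_sum=171+(9)=180
Option B: A[2] 30->16, delta=-14, new_sum=171+(-14)=157
Option C: A[4] 47->15, delta=-32, new_sum=171+(-32)=139
Option D: A[3] 47->40, delta=-7, new_sum=171+(-7)=164 <-- matches target
Option E: A[0] 10->18, delta=8, new_sum=171+(8)=179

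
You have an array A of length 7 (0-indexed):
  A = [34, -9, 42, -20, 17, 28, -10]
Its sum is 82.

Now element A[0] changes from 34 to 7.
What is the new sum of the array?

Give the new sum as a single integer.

Answer: 55

Derivation:
Old value at index 0: 34
New value at index 0: 7
Delta = 7 - 34 = -27
New sum = old_sum + delta = 82 + (-27) = 55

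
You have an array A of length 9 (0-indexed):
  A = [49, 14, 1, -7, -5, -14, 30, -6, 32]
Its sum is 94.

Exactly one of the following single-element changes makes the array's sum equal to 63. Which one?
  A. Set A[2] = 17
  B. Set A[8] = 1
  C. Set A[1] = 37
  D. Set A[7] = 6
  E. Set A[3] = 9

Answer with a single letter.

Answer: B

Derivation:
Option A: A[2] 1->17, delta=16, new_sum=94+(16)=110
Option B: A[8] 32->1, delta=-31, new_sum=94+(-31)=63 <-- matches target
Option C: A[1] 14->37, delta=23, new_sum=94+(23)=117
Option D: A[7] -6->6, delta=12, new_sum=94+(12)=106
Option E: A[3] -7->9, delta=16, new_sum=94+(16)=110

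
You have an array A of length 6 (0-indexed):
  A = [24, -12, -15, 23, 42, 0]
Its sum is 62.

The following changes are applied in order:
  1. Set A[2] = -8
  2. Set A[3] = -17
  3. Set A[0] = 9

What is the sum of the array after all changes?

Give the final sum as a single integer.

Answer: 14

Derivation:
Initial sum: 62
Change 1: A[2] -15 -> -8, delta = 7, sum = 69
Change 2: A[3] 23 -> -17, delta = -40, sum = 29
Change 3: A[0] 24 -> 9, delta = -15, sum = 14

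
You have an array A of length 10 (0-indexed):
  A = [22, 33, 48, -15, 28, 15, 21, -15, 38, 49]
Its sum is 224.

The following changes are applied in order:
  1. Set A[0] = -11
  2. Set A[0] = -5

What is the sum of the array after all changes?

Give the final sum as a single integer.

Answer: 197

Derivation:
Initial sum: 224
Change 1: A[0] 22 -> -11, delta = -33, sum = 191
Change 2: A[0] -11 -> -5, delta = 6, sum = 197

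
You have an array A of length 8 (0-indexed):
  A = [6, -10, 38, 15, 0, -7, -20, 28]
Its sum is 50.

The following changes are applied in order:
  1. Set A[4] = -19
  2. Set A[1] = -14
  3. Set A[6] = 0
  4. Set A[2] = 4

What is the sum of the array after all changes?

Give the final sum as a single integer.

Initial sum: 50
Change 1: A[4] 0 -> -19, delta = -19, sum = 31
Change 2: A[1] -10 -> -14, delta = -4, sum = 27
Change 3: A[6] -20 -> 0, delta = 20, sum = 47
Change 4: A[2] 38 -> 4, delta = -34, sum = 13

Answer: 13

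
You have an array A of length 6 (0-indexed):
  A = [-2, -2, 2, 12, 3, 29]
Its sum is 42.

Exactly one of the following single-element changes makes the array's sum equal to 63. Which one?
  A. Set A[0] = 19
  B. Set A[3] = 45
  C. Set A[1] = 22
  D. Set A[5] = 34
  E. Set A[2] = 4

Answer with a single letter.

Option A: A[0] -2->19, delta=21, new_sum=42+(21)=63 <-- matches target
Option B: A[3] 12->45, delta=33, new_sum=42+(33)=75
Option C: A[1] -2->22, delta=24, new_sum=42+(24)=66
Option D: A[5] 29->34, delta=5, new_sum=42+(5)=47
Option E: A[2] 2->4, delta=2, new_sum=42+(2)=44

Answer: A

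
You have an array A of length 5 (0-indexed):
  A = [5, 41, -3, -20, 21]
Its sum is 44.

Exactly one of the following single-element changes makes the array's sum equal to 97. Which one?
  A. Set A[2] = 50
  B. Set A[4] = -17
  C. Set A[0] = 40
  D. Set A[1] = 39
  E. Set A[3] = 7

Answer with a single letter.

Option A: A[2] -3->50, delta=53, new_sum=44+(53)=97 <-- matches target
Option B: A[4] 21->-17, delta=-38, new_sum=44+(-38)=6
Option C: A[0] 5->40, delta=35, new_sum=44+(35)=79
Option D: A[1] 41->39, delta=-2, new_sum=44+(-2)=42
Option E: A[3] -20->7, delta=27, new_sum=44+(27)=71

Answer: A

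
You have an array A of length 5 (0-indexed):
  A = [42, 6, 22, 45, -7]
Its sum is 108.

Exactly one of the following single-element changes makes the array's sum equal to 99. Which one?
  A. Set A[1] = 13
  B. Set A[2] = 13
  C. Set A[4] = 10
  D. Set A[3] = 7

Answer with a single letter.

Answer: B

Derivation:
Option A: A[1] 6->13, delta=7, new_sum=108+(7)=115
Option B: A[2] 22->13, delta=-9, new_sum=108+(-9)=99 <-- matches target
Option C: A[4] -7->10, delta=17, new_sum=108+(17)=125
Option D: A[3] 45->7, delta=-38, new_sum=108+(-38)=70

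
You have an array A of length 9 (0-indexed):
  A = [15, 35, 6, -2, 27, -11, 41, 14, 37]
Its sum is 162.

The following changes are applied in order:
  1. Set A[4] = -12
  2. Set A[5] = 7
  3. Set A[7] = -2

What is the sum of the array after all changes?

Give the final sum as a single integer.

Initial sum: 162
Change 1: A[4] 27 -> -12, delta = -39, sum = 123
Change 2: A[5] -11 -> 7, delta = 18, sum = 141
Change 3: A[7] 14 -> -2, delta = -16, sum = 125

Answer: 125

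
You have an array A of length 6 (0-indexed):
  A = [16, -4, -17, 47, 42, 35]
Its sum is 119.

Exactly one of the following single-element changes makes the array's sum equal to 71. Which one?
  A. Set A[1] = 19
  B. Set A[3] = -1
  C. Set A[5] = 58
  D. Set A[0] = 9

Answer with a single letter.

Option A: A[1] -4->19, delta=23, new_sum=119+(23)=142
Option B: A[3] 47->-1, delta=-48, new_sum=119+(-48)=71 <-- matches target
Option C: A[5] 35->58, delta=23, new_sum=119+(23)=142
Option D: A[0] 16->9, delta=-7, new_sum=119+(-7)=112

Answer: B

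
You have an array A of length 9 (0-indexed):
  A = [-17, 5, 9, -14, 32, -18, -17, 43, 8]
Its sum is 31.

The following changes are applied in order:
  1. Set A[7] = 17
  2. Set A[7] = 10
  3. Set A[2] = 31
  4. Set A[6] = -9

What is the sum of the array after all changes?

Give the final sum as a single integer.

Initial sum: 31
Change 1: A[7] 43 -> 17, delta = -26, sum = 5
Change 2: A[7] 17 -> 10, delta = -7, sum = -2
Change 3: A[2] 9 -> 31, delta = 22, sum = 20
Change 4: A[6] -17 -> -9, delta = 8, sum = 28

Answer: 28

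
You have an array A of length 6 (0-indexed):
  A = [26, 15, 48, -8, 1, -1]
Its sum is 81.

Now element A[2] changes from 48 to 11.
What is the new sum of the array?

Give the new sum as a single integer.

Answer: 44

Derivation:
Old value at index 2: 48
New value at index 2: 11
Delta = 11 - 48 = -37
New sum = old_sum + delta = 81 + (-37) = 44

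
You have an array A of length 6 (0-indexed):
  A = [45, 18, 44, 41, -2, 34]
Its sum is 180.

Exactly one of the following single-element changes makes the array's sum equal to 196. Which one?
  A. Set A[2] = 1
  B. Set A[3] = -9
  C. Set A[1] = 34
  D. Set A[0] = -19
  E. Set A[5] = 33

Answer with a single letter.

Answer: C

Derivation:
Option A: A[2] 44->1, delta=-43, new_sum=180+(-43)=137
Option B: A[3] 41->-9, delta=-50, new_sum=180+(-50)=130
Option C: A[1] 18->34, delta=16, new_sum=180+(16)=196 <-- matches target
Option D: A[0] 45->-19, delta=-64, new_sum=180+(-64)=116
Option E: A[5] 34->33, delta=-1, new_sum=180+(-1)=179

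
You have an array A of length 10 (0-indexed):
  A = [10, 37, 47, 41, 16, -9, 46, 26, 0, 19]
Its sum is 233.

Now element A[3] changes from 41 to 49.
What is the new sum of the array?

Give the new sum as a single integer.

Answer: 241

Derivation:
Old value at index 3: 41
New value at index 3: 49
Delta = 49 - 41 = 8
New sum = old_sum + delta = 233 + (8) = 241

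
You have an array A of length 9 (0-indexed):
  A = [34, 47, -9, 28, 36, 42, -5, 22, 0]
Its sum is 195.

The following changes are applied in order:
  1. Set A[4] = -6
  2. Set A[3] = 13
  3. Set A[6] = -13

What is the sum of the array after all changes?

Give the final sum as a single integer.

Answer: 130

Derivation:
Initial sum: 195
Change 1: A[4] 36 -> -6, delta = -42, sum = 153
Change 2: A[3] 28 -> 13, delta = -15, sum = 138
Change 3: A[6] -5 -> -13, delta = -8, sum = 130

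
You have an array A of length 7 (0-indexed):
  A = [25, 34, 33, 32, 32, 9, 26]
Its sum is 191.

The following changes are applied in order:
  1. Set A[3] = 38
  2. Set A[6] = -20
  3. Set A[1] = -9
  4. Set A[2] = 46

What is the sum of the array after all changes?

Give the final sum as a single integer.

Initial sum: 191
Change 1: A[3] 32 -> 38, delta = 6, sum = 197
Change 2: A[6] 26 -> -20, delta = -46, sum = 151
Change 3: A[1] 34 -> -9, delta = -43, sum = 108
Change 4: A[2] 33 -> 46, delta = 13, sum = 121

Answer: 121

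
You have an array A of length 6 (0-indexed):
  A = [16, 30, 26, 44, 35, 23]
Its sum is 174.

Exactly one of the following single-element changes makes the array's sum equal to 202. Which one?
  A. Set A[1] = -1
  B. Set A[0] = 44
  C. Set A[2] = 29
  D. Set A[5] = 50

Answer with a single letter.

Option A: A[1] 30->-1, delta=-31, new_sum=174+(-31)=143
Option B: A[0] 16->44, delta=28, new_sum=174+(28)=202 <-- matches target
Option C: A[2] 26->29, delta=3, new_sum=174+(3)=177
Option D: A[5] 23->50, delta=27, new_sum=174+(27)=201

Answer: B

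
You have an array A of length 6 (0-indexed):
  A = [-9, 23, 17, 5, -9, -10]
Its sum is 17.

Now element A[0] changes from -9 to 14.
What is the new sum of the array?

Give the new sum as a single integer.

Old value at index 0: -9
New value at index 0: 14
Delta = 14 - -9 = 23
New sum = old_sum + delta = 17 + (23) = 40

Answer: 40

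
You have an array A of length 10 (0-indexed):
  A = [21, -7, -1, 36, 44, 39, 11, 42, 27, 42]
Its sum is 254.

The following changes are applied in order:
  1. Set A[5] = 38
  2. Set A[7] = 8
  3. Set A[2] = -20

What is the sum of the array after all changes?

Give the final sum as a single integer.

Answer: 200

Derivation:
Initial sum: 254
Change 1: A[5] 39 -> 38, delta = -1, sum = 253
Change 2: A[7] 42 -> 8, delta = -34, sum = 219
Change 3: A[2] -1 -> -20, delta = -19, sum = 200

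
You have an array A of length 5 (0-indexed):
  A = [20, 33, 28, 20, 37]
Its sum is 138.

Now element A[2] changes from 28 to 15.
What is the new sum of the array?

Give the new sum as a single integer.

Answer: 125

Derivation:
Old value at index 2: 28
New value at index 2: 15
Delta = 15 - 28 = -13
New sum = old_sum + delta = 138 + (-13) = 125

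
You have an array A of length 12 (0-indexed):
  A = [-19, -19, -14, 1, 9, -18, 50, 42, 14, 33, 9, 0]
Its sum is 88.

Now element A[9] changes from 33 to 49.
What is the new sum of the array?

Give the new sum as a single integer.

Answer: 104

Derivation:
Old value at index 9: 33
New value at index 9: 49
Delta = 49 - 33 = 16
New sum = old_sum + delta = 88 + (16) = 104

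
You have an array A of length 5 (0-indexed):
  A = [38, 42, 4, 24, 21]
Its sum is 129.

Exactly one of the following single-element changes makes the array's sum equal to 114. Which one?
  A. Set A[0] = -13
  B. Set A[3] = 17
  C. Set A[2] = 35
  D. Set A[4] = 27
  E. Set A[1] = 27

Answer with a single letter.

Answer: E

Derivation:
Option A: A[0] 38->-13, delta=-51, new_sum=129+(-51)=78
Option B: A[3] 24->17, delta=-7, new_sum=129+(-7)=122
Option C: A[2] 4->35, delta=31, new_sum=129+(31)=160
Option D: A[4] 21->27, delta=6, new_sum=129+(6)=135
Option E: A[1] 42->27, delta=-15, new_sum=129+(-15)=114 <-- matches target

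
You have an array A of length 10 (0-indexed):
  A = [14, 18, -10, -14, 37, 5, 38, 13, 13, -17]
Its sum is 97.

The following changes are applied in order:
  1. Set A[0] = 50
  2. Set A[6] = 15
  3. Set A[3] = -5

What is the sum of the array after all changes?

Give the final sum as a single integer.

Initial sum: 97
Change 1: A[0] 14 -> 50, delta = 36, sum = 133
Change 2: A[6] 38 -> 15, delta = -23, sum = 110
Change 3: A[3] -14 -> -5, delta = 9, sum = 119

Answer: 119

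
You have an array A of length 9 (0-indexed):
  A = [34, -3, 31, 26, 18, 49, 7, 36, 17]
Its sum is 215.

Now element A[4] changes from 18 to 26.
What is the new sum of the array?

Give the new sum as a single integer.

Old value at index 4: 18
New value at index 4: 26
Delta = 26 - 18 = 8
New sum = old_sum + delta = 215 + (8) = 223

Answer: 223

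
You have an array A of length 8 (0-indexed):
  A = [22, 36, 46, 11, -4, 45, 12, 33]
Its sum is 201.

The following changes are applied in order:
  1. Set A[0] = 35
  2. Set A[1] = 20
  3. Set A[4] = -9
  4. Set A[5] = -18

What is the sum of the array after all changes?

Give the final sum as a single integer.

Answer: 130

Derivation:
Initial sum: 201
Change 1: A[0] 22 -> 35, delta = 13, sum = 214
Change 2: A[1] 36 -> 20, delta = -16, sum = 198
Change 3: A[4] -4 -> -9, delta = -5, sum = 193
Change 4: A[5] 45 -> -18, delta = -63, sum = 130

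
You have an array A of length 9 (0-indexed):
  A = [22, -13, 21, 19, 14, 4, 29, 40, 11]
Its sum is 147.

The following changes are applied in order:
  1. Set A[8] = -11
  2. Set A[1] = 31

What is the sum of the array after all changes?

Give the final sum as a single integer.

Initial sum: 147
Change 1: A[8] 11 -> -11, delta = -22, sum = 125
Change 2: A[1] -13 -> 31, delta = 44, sum = 169

Answer: 169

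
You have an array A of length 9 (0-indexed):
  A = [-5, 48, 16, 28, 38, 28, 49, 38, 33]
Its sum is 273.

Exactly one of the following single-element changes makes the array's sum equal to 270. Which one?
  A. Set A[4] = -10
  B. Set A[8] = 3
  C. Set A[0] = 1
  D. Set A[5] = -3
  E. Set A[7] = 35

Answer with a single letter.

Answer: E

Derivation:
Option A: A[4] 38->-10, delta=-48, new_sum=273+(-48)=225
Option B: A[8] 33->3, delta=-30, new_sum=273+(-30)=243
Option C: A[0] -5->1, delta=6, new_sum=273+(6)=279
Option D: A[5] 28->-3, delta=-31, new_sum=273+(-31)=242
Option E: A[7] 38->35, delta=-3, new_sum=273+(-3)=270 <-- matches target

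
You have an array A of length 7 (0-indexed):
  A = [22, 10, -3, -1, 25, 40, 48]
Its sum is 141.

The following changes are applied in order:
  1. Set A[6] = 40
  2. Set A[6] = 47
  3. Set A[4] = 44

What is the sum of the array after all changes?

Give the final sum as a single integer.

Answer: 159

Derivation:
Initial sum: 141
Change 1: A[6] 48 -> 40, delta = -8, sum = 133
Change 2: A[6] 40 -> 47, delta = 7, sum = 140
Change 3: A[4] 25 -> 44, delta = 19, sum = 159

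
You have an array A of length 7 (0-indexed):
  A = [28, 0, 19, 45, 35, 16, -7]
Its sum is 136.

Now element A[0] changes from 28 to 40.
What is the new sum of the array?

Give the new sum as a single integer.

Answer: 148

Derivation:
Old value at index 0: 28
New value at index 0: 40
Delta = 40 - 28 = 12
New sum = old_sum + delta = 136 + (12) = 148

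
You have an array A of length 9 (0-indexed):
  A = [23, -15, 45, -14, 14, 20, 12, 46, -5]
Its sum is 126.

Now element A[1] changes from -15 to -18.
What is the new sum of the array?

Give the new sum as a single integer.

Answer: 123

Derivation:
Old value at index 1: -15
New value at index 1: -18
Delta = -18 - -15 = -3
New sum = old_sum + delta = 126 + (-3) = 123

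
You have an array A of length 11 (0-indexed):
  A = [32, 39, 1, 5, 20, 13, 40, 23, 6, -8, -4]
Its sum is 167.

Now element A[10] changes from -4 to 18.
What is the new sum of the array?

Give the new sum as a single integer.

Old value at index 10: -4
New value at index 10: 18
Delta = 18 - -4 = 22
New sum = old_sum + delta = 167 + (22) = 189

Answer: 189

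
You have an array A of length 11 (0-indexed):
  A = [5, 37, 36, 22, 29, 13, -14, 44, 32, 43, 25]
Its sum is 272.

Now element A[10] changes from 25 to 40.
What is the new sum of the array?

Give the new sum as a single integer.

Old value at index 10: 25
New value at index 10: 40
Delta = 40 - 25 = 15
New sum = old_sum + delta = 272 + (15) = 287

Answer: 287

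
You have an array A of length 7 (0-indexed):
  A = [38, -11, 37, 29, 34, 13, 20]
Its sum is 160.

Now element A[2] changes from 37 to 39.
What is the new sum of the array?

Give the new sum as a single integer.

Old value at index 2: 37
New value at index 2: 39
Delta = 39 - 37 = 2
New sum = old_sum + delta = 160 + (2) = 162

Answer: 162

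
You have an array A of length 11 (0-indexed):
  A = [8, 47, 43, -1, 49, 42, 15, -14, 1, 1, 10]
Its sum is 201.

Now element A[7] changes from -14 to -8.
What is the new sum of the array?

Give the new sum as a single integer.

Old value at index 7: -14
New value at index 7: -8
Delta = -8 - -14 = 6
New sum = old_sum + delta = 201 + (6) = 207

Answer: 207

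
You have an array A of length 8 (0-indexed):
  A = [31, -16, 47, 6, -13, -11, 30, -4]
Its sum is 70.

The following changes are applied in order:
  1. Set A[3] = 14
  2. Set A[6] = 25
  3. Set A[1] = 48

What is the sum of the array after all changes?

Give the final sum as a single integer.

Initial sum: 70
Change 1: A[3] 6 -> 14, delta = 8, sum = 78
Change 2: A[6] 30 -> 25, delta = -5, sum = 73
Change 3: A[1] -16 -> 48, delta = 64, sum = 137

Answer: 137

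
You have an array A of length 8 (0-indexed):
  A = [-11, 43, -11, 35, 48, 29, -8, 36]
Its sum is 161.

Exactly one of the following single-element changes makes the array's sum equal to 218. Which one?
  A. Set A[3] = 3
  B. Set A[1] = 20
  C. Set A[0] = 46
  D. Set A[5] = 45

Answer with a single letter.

Answer: C

Derivation:
Option A: A[3] 35->3, delta=-32, new_sum=161+(-32)=129
Option B: A[1] 43->20, delta=-23, new_sum=161+(-23)=138
Option C: A[0] -11->46, delta=57, new_sum=161+(57)=218 <-- matches target
Option D: A[5] 29->45, delta=16, new_sum=161+(16)=177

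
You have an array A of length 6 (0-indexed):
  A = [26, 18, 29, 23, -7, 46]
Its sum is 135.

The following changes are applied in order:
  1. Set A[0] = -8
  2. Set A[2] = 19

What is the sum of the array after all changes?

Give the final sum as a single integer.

Answer: 91

Derivation:
Initial sum: 135
Change 1: A[0] 26 -> -8, delta = -34, sum = 101
Change 2: A[2] 29 -> 19, delta = -10, sum = 91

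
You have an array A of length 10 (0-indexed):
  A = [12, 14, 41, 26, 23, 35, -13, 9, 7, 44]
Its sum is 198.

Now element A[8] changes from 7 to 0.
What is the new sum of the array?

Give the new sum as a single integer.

Answer: 191

Derivation:
Old value at index 8: 7
New value at index 8: 0
Delta = 0 - 7 = -7
New sum = old_sum + delta = 198 + (-7) = 191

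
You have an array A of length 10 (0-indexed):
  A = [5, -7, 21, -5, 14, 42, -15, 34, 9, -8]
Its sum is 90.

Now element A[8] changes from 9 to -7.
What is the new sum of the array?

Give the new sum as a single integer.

Answer: 74

Derivation:
Old value at index 8: 9
New value at index 8: -7
Delta = -7 - 9 = -16
New sum = old_sum + delta = 90 + (-16) = 74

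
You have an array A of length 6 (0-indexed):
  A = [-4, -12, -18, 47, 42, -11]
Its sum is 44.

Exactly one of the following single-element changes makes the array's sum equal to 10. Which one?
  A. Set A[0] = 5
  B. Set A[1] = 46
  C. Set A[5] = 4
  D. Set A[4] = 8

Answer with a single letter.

Option A: A[0] -4->5, delta=9, new_sum=44+(9)=53
Option B: A[1] -12->46, delta=58, new_sum=44+(58)=102
Option C: A[5] -11->4, delta=15, new_sum=44+(15)=59
Option D: A[4] 42->8, delta=-34, new_sum=44+(-34)=10 <-- matches target

Answer: D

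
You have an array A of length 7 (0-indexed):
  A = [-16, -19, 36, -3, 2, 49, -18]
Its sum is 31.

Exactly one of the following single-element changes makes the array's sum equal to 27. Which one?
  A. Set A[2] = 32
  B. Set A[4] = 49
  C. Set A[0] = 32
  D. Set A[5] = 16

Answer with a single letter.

Answer: A

Derivation:
Option A: A[2] 36->32, delta=-4, new_sum=31+(-4)=27 <-- matches target
Option B: A[4] 2->49, delta=47, new_sum=31+(47)=78
Option C: A[0] -16->32, delta=48, new_sum=31+(48)=79
Option D: A[5] 49->16, delta=-33, new_sum=31+(-33)=-2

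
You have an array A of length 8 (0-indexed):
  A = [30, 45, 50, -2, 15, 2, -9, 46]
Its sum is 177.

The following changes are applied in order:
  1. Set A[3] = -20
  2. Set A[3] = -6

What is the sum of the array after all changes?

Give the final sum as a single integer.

Answer: 173

Derivation:
Initial sum: 177
Change 1: A[3] -2 -> -20, delta = -18, sum = 159
Change 2: A[3] -20 -> -6, delta = 14, sum = 173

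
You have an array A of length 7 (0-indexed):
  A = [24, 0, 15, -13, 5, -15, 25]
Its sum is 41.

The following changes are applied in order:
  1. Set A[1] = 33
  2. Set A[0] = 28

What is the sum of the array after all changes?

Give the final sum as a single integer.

Initial sum: 41
Change 1: A[1] 0 -> 33, delta = 33, sum = 74
Change 2: A[0] 24 -> 28, delta = 4, sum = 78

Answer: 78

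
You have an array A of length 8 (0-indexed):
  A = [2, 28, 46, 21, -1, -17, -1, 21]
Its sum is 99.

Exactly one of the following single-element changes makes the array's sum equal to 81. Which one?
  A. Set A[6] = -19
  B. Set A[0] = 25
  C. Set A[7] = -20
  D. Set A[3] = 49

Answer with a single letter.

Option A: A[6] -1->-19, delta=-18, new_sum=99+(-18)=81 <-- matches target
Option B: A[0] 2->25, delta=23, new_sum=99+(23)=122
Option C: A[7] 21->-20, delta=-41, new_sum=99+(-41)=58
Option D: A[3] 21->49, delta=28, new_sum=99+(28)=127

Answer: A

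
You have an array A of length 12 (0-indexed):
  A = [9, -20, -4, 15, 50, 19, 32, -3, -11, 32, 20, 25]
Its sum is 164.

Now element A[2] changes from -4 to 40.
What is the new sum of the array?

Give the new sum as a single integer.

Answer: 208

Derivation:
Old value at index 2: -4
New value at index 2: 40
Delta = 40 - -4 = 44
New sum = old_sum + delta = 164 + (44) = 208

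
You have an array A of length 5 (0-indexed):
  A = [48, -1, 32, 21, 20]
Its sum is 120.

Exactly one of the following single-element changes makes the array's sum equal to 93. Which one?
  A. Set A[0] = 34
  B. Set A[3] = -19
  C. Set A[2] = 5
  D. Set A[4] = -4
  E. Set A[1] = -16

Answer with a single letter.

Option A: A[0] 48->34, delta=-14, new_sum=120+(-14)=106
Option B: A[3] 21->-19, delta=-40, new_sum=120+(-40)=80
Option C: A[2] 32->5, delta=-27, new_sum=120+(-27)=93 <-- matches target
Option D: A[4] 20->-4, delta=-24, new_sum=120+(-24)=96
Option E: A[1] -1->-16, delta=-15, new_sum=120+(-15)=105

Answer: C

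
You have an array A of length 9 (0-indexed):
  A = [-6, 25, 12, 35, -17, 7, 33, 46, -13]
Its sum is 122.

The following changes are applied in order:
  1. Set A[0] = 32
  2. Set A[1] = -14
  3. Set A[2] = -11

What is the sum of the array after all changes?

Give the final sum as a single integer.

Answer: 98

Derivation:
Initial sum: 122
Change 1: A[0] -6 -> 32, delta = 38, sum = 160
Change 2: A[1] 25 -> -14, delta = -39, sum = 121
Change 3: A[2] 12 -> -11, delta = -23, sum = 98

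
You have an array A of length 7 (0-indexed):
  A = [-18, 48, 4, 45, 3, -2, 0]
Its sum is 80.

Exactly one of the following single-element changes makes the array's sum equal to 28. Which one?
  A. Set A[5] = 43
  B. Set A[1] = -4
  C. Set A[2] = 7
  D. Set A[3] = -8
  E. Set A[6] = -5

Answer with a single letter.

Option A: A[5] -2->43, delta=45, new_sum=80+(45)=125
Option B: A[1] 48->-4, delta=-52, new_sum=80+(-52)=28 <-- matches target
Option C: A[2] 4->7, delta=3, new_sum=80+(3)=83
Option D: A[3] 45->-8, delta=-53, new_sum=80+(-53)=27
Option E: A[6] 0->-5, delta=-5, new_sum=80+(-5)=75

Answer: B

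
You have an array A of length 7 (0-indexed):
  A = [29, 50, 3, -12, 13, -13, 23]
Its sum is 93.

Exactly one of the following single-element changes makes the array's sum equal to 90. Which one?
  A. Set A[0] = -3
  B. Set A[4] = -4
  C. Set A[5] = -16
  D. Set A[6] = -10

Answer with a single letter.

Answer: C

Derivation:
Option A: A[0] 29->-3, delta=-32, new_sum=93+(-32)=61
Option B: A[4] 13->-4, delta=-17, new_sum=93+(-17)=76
Option C: A[5] -13->-16, delta=-3, new_sum=93+(-3)=90 <-- matches target
Option D: A[6] 23->-10, delta=-33, new_sum=93+(-33)=60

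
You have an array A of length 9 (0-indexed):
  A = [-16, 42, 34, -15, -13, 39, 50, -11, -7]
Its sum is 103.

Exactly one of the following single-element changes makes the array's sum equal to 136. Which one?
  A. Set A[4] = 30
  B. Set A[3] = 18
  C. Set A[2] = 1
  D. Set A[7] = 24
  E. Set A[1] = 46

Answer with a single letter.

Answer: B

Derivation:
Option A: A[4] -13->30, delta=43, new_sum=103+(43)=146
Option B: A[3] -15->18, delta=33, new_sum=103+(33)=136 <-- matches target
Option C: A[2] 34->1, delta=-33, new_sum=103+(-33)=70
Option D: A[7] -11->24, delta=35, new_sum=103+(35)=138
Option E: A[1] 42->46, delta=4, new_sum=103+(4)=107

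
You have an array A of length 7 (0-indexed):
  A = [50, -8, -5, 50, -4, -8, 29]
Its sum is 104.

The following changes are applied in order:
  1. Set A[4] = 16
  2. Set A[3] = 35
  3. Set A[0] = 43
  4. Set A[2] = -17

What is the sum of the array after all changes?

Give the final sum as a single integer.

Initial sum: 104
Change 1: A[4] -4 -> 16, delta = 20, sum = 124
Change 2: A[3] 50 -> 35, delta = -15, sum = 109
Change 3: A[0] 50 -> 43, delta = -7, sum = 102
Change 4: A[2] -5 -> -17, delta = -12, sum = 90

Answer: 90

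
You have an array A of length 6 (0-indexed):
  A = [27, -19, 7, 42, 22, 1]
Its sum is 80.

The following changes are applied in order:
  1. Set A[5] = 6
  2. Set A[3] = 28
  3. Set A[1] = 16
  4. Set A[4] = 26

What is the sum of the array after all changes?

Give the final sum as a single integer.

Initial sum: 80
Change 1: A[5] 1 -> 6, delta = 5, sum = 85
Change 2: A[3] 42 -> 28, delta = -14, sum = 71
Change 3: A[1] -19 -> 16, delta = 35, sum = 106
Change 4: A[4] 22 -> 26, delta = 4, sum = 110

Answer: 110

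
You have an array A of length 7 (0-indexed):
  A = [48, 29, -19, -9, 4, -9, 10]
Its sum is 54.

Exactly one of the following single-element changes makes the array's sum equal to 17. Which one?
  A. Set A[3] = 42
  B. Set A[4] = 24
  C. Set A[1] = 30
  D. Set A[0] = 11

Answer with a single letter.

Option A: A[3] -9->42, delta=51, new_sum=54+(51)=105
Option B: A[4] 4->24, delta=20, new_sum=54+(20)=74
Option C: A[1] 29->30, delta=1, new_sum=54+(1)=55
Option D: A[0] 48->11, delta=-37, new_sum=54+(-37)=17 <-- matches target

Answer: D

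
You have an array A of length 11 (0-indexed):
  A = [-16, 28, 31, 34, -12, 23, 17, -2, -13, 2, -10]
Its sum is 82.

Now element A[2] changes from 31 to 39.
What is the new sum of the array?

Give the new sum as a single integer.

Answer: 90

Derivation:
Old value at index 2: 31
New value at index 2: 39
Delta = 39 - 31 = 8
New sum = old_sum + delta = 82 + (8) = 90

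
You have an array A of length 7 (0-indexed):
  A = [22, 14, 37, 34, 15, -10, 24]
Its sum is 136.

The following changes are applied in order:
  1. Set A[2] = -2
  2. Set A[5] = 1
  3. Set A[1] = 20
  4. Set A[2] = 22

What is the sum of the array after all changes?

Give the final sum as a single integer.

Initial sum: 136
Change 1: A[2] 37 -> -2, delta = -39, sum = 97
Change 2: A[5] -10 -> 1, delta = 11, sum = 108
Change 3: A[1] 14 -> 20, delta = 6, sum = 114
Change 4: A[2] -2 -> 22, delta = 24, sum = 138

Answer: 138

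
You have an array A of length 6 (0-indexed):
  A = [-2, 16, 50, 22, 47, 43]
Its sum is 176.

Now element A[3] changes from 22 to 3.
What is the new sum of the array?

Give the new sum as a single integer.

Answer: 157

Derivation:
Old value at index 3: 22
New value at index 3: 3
Delta = 3 - 22 = -19
New sum = old_sum + delta = 176 + (-19) = 157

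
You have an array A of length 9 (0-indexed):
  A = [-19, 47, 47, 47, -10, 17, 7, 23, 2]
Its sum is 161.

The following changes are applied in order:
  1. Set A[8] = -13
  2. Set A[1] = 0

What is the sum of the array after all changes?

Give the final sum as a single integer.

Answer: 99

Derivation:
Initial sum: 161
Change 1: A[8] 2 -> -13, delta = -15, sum = 146
Change 2: A[1] 47 -> 0, delta = -47, sum = 99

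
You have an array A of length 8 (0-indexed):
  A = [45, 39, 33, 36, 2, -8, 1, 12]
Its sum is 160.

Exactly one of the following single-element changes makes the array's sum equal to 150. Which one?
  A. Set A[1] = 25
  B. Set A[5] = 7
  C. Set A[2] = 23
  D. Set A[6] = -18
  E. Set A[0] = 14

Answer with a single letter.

Option A: A[1] 39->25, delta=-14, new_sum=160+(-14)=146
Option B: A[5] -8->7, delta=15, new_sum=160+(15)=175
Option C: A[2] 33->23, delta=-10, new_sum=160+(-10)=150 <-- matches target
Option D: A[6] 1->-18, delta=-19, new_sum=160+(-19)=141
Option E: A[0] 45->14, delta=-31, new_sum=160+(-31)=129

Answer: C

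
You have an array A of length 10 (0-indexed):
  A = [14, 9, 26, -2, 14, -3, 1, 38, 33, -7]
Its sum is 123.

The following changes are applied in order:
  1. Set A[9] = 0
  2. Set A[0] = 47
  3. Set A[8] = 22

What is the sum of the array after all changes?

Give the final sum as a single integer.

Answer: 152

Derivation:
Initial sum: 123
Change 1: A[9] -7 -> 0, delta = 7, sum = 130
Change 2: A[0] 14 -> 47, delta = 33, sum = 163
Change 3: A[8] 33 -> 22, delta = -11, sum = 152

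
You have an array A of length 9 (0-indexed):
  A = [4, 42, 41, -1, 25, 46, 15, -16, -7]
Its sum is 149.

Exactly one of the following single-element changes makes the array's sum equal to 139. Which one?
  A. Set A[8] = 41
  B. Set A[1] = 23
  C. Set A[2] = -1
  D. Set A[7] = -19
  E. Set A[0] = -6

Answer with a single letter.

Answer: E

Derivation:
Option A: A[8] -7->41, delta=48, new_sum=149+(48)=197
Option B: A[1] 42->23, delta=-19, new_sum=149+(-19)=130
Option C: A[2] 41->-1, delta=-42, new_sum=149+(-42)=107
Option D: A[7] -16->-19, delta=-3, new_sum=149+(-3)=146
Option E: A[0] 4->-6, delta=-10, new_sum=149+(-10)=139 <-- matches target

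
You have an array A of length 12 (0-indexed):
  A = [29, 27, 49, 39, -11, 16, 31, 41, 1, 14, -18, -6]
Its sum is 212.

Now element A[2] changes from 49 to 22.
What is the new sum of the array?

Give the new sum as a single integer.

Old value at index 2: 49
New value at index 2: 22
Delta = 22 - 49 = -27
New sum = old_sum + delta = 212 + (-27) = 185

Answer: 185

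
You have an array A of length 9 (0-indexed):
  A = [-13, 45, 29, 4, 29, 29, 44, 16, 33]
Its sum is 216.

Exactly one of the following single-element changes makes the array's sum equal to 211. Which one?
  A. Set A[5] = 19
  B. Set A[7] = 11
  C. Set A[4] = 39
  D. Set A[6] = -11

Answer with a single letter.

Option A: A[5] 29->19, delta=-10, new_sum=216+(-10)=206
Option B: A[7] 16->11, delta=-5, new_sum=216+(-5)=211 <-- matches target
Option C: A[4] 29->39, delta=10, new_sum=216+(10)=226
Option D: A[6] 44->-11, delta=-55, new_sum=216+(-55)=161

Answer: B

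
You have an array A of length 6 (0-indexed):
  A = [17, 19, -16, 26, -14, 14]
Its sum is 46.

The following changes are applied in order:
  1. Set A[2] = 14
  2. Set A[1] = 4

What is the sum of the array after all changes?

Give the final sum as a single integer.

Initial sum: 46
Change 1: A[2] -16 -> 14, delta = 30, sum = 76
Change 2: A[1] 19 -> 4, delta = -15, sum = 61

Answer: 61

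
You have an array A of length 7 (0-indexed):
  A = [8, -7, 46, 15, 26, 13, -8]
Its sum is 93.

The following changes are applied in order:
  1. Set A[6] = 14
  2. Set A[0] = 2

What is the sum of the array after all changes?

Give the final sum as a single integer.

Answer: 109

Derivation:
Initial sum: 93
Change 1: A[6] -8 -> 14, delta = 22, sum = 115
Change 2: A[0] 8 -> 2, delta = -6, sum = 109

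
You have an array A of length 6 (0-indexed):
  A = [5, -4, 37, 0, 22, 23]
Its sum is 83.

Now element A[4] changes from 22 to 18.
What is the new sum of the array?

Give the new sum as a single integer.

Answer: 79

Derivation:
Old value at index 4: 22
New value at index 4: 18
Delta = 18 - 22 = -4
New sum = old_sum + delta = 83 + (-4) = 79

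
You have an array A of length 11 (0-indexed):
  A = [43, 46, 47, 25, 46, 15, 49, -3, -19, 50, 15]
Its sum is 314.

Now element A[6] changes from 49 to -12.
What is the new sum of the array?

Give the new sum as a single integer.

Answer: 253

Derivation:
Old value at index 6: 49
New value at index 6: -12
Delta = -12 - 49 = -61
New sum = old_sum + delta = 314 + (-61) = 253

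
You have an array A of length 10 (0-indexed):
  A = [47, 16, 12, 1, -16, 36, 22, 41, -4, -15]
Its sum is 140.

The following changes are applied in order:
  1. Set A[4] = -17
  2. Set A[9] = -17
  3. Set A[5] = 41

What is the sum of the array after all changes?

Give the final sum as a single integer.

Answer: 142

Derivation:
Initial sum: 140
Change 1: A[4] -16 -> -17, delta = -1, sum = 139
Change 2: A[9] -15 -> -17, delta = -2, sum = 137
Change 3: A[5] 36 -> 41, delta = 5, sum = 142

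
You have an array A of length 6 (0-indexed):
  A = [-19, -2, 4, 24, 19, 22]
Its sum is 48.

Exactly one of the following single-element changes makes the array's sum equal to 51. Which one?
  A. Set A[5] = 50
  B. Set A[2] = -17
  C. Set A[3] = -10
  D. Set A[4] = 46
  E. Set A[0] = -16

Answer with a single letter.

Answer: E

Derivation:
Option A: A[5] 22->50, delta=28, new_sum=48+(28)=76
Option B: A[2] 4->-17, delta=-21, new_sum=48+(-21)=27
Option C: A[3] 24->-10, delta=-34, new_sum=48+(-34)=14
Option D: A[4] 19->46, delta=27, new_sum=48+(27)=75
Option E: A[0] -19->-16, delta=3, new_sum=48+(3)=51 <-- matches target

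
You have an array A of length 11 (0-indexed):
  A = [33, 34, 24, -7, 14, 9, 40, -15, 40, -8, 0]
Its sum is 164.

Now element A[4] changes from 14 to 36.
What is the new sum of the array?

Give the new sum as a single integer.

Old value at index 4: 14
New value at index 4: 36
Delta = 36 - 14 = 22
New sum = old_sum + delta = 164 + (22) = 186

Answer: 186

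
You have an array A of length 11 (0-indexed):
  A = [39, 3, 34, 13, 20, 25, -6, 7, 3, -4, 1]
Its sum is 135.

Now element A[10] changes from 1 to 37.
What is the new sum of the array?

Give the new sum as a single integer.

Old value at index 10: 1
New value at index 10: 37
Delta = 37 - 1 = 36
New sum = old_sum + delta = 135 + (36) = 171

Answer: 171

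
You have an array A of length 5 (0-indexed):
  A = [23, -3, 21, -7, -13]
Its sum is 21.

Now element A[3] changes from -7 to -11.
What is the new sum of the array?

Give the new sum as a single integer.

Answer: 17

Derivation:
Old value at index 3: -7
New value at index 3: -11
Delta = -11 - -7 = -4
New sum = old_sum + delta = 21 + (-4) = 17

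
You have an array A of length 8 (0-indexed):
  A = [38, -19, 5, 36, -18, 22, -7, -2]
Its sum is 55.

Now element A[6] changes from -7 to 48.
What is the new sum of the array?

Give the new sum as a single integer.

Old value at index 6: -7
New value at index 6: 48
Delta = 48 - -7 = 55
New sum = old_sum + delta = 55 + (55) = 110

Answer: 110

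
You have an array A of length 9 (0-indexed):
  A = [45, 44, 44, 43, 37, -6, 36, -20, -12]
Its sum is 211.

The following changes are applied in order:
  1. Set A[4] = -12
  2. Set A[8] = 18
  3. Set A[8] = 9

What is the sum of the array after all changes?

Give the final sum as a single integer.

Initial sum: 211
Change 1: A[4] 37 -> -12, delta = -49, sum = 162
Change 2: A[8] -12 -> 18, delta = 30, sum = 192
Change 3: A[8] 18 -> 9, delta = -9, sum = 183

Answer: 183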